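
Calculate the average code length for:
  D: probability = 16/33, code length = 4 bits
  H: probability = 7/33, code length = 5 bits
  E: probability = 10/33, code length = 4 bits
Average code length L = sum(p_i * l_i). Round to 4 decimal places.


Weighted contributions p_i * l_i:
  D: (16/33) * 4 = 64/33
  H: (7/33) * 5 = 35/33
  E: (10/33) * 4 = 40/33
Sum = (64 + 35 + 40)/33 = 139/33

L = 139/33 = 4.2121 bits/symbol


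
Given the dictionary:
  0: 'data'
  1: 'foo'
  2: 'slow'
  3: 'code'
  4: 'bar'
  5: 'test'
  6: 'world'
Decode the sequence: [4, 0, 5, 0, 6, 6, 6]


Look up each index in the dictionary:
  4 -> 'bar'
  0 -> 'data'
  5 -> 'test'
  0 -> 'data'
  6 -> 'world'
  6 -> 'world'
  6 -> 'world'

Decoded: "bar data test data world world world"


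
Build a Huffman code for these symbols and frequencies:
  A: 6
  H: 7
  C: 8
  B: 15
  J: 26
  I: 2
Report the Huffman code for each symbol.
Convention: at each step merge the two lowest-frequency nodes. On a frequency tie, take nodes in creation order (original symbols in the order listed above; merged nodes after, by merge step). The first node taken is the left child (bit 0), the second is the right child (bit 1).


Huffman tree construction:
Step 1: Merge I(2) + A(6) = 8
Step 2: Merge H(7) + C(8) = 15
Step 3: Merge (I+A)(8) + B(15) = 23
Step 4: Merge (H+C)(15) + ((I+A)+B)(23) = 38
Step 5: Merge J(26) + ((H+C)+((I+A)+B))(38) = 64
Read each symbol's code off the tree from the root (left child = 0, right child = 1).

Codes:
  A: 1101 (length 4)
  H: 100 (length 3)
  C: 101 (length 3)
  B: 111 (length 3)
  J: 0 (length 1)
  I: 1100 (length 4)
Average code length: 148/64 = 2.3125 bits/symbol


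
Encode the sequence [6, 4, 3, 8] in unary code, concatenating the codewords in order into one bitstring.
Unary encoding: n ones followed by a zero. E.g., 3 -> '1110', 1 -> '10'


Encode each number as n ones followed by a terminating 0:
  6 -> 1111110 (7 bits)
  4 -> 11110 (5 bits)
  3 -> 1110 (4 bits)
  8 -> 111111110 (9 bits)
Total length = 7 + 5 + 4 + 9 = 25 bits.

Unary([6, 4, 3, 8]) = 1111110111101110111111110 (25 bits)


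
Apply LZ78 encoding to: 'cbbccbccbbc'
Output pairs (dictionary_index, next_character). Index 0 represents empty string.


LZ78 encoding steps:
Dictionary: {0: ''}
Step 1: w='' (idx 0), next='c' -> output (0, 'c'), add 'c' as idx 1
Step 2: w='' (idx 0), next='b' -> output (0, 'b'), add 'b' as idx 2
Step 3: w='b' (idx 2), next='c' -> output (2, 'c'), add 'bc' as idx 3
Step 4: w='c' (idx 1), next='b' -> output (1, 'b'), add 'cb' as idx 4
Step 5: w='c' (idx 1), next='c' -> output (1, 'c'), add 'cc' as idx 5
Step 6: w='b' (idx 2), next='b' -> output (2, 'b'), add 'bb' as idx 6
Step 7: w='c' (idx 1), end of input -> output (1, '')


Encoded: [(0, 'c'), (0, 'b'), (2, 'c'), (1, 'b'), (1, 'c'), (2, 'b'), (1, '')]


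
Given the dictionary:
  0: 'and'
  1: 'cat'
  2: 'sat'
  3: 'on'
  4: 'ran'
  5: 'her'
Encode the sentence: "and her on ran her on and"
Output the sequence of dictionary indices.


Look up each word in the dictionary:
  'and' -> 0
  'her' -> 5
  'on' -> 3
  'ran' -> 4
  'her' -> 5
  'on' -> 3
  'and' -> 0

Encoded: [0, 5, 3, 4, 5, 3, 0]


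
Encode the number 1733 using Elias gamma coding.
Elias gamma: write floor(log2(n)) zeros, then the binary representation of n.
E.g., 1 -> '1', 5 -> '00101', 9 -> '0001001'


num_bits = floor(log2(1733)) + 1 = 11
leading_zeros = num_bits - 1 = 10
binary(1733) = 11011000101

Elias gamma(1733) = '0000000000' + '11011000101' = 000000000011011000101 (21 bits)


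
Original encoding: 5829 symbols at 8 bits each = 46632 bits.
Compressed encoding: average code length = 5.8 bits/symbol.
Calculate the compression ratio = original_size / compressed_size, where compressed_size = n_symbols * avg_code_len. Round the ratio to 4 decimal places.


original_size = n_symbols * orig_bits = 5829 * 8 = 46632 bits
compressed_size = n_symbols * avg_code_len = 5829 * 5.8 = 33808.2 bits
ratio = original_size / compressed_size = 46632 / 33808.2 = 1.3793

Compression ratio = 1.3793


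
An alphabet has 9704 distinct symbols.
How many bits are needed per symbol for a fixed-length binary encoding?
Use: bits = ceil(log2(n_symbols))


log2(9704) = 13.2444
Bracket: 2^13 = 8192 < 9704 <= 2^14 = 16384
So ceil(log2(9704)) = 14

bits = ceil(log2(9704)) = ceil(13.2444) = 14 bits


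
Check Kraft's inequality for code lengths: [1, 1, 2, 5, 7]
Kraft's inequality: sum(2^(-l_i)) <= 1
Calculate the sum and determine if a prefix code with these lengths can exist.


Sum = 2^(-1) + 2^(-1) + 2^(-2) + 2^(-5) + 2^(-7)
    = 0.5 + 0.5 + 0.25 + 0.03125 + 0.0078125
    = 165/128 = 1.2890625
Since 1.2890625 > 1, Kraft's inequality is NOT satisfied.
A prefix code with these lengths CANNOT exist.

Kraft sum = 1.2890625. Not satisfied.


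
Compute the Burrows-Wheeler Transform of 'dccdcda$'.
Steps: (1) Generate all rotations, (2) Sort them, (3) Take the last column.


Rotations (sorted):
  0: $dccdcda -> last char: a
  1: a$dccdcd -> last char: d
  2: ccdcda$d -> last char: d
  3: cda$dccd -> last char: d
  4: cdcda$dc -> last char: c
  5: da$dccdc -> last char: c
  6: dccdcda$ -> last char: $
  7: dcda$dcc -> last char: c


BWT = adddcc$c


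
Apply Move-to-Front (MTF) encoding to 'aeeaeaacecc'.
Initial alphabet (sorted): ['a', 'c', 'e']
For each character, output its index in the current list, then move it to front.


MTF encoding:
'a': index 0 in ['a', 'c', 'e'] -> ['a', 'c', 'e']
'e': index 2 in ['a', 'c', 'e'] -> ['e', 'a', 'c']
'e': index 0 in ['e', 'a', 'c'] -> ['e', 'a', 'c']
'a': index 1 in ['e', 'a', 'c'] -> ['a', 'e', 'c']
'e': index 1 in ['a', 'e', 'c'] -> ['e', 'a', 'c']
'a': index 1 in ['e', 'a', 'c'] -> ['a', 'e', 'c']
'a': index 0 in ['a', 'e', 'c'] -> ['a', 'e', 'c']
'c': index 2 in ['a', 'e', 'c'] -> ['c', 'a', 'e']
'e': index 2 in ['c', 'a', 'e'] -> ['e', 'c', 'a']
'c': index 1 in ['e', 'c', 'a'] -> ['c', 'e', 'a']
'c': index 0 in ['c', 'e', 'a'] -> ['c', 'e', 'a']


Output: [0, 2, 0, 1, 1, 1, 0, 2, 2, 1, 0]


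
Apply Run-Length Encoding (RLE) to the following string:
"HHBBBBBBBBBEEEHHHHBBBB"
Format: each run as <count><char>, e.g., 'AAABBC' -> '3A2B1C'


Scanning runs left to right:
  i=0: run of 'H' x 2 -> '2H'
  i=2: run of 'B' x 9 -> '9B'
  i=11: run of 'E' x 3 -> '3E'
  i=14: run of 'H' x 4 -> '4H'
  i=18: run of 'B' x 4 -> '4B'

RLE = 2H9B3E4H4B


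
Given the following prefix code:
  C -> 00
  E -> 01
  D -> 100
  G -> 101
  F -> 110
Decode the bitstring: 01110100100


Decoding step by step:
Bits 01 -> E
Bits 110 -> F
Bits 100 -> D
Bits 100 -> D


Decoded message: EFDD


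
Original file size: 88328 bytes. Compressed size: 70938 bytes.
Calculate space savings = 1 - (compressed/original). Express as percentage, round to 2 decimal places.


ratio = compressed/original = 70938/88328 = 0.80312
savings = 1 - ratio = 1 - 0.80312 = 0.19688
as a percentage: 0.19688 * 100 = 19.69%

Space savings = 1 - 70938/88328 = 19.69%


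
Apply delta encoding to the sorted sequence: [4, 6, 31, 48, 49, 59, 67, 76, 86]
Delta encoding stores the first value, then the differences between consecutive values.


First value: 4
Deltas:
  6 - 4 = 2
  31 - 6 = 25
  48 - 31 = 17
  49 - 48 = 1
  59 - 49 = 10
  67 - 59 = 8
  76 - 67 = 9
  86 - 76 = 10


Delta encoded: [4, 2, 25, 17, 1, 10, 8, 9, 10]


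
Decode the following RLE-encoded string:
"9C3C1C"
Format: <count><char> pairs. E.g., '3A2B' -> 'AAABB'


Expanding each <count><char> pair:
  9C -> 'CCCCCCCCC'
  3C -> 'CCC'
  1C -> 'C'

Decoded = CCCCCCCCCCCCC


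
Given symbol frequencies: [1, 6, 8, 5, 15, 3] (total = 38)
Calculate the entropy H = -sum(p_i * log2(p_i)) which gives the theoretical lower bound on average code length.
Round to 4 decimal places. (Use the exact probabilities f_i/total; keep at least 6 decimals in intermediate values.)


Per-symbol terms -p_i * log2(p_i) with p_i = f_i/38:
  p = 1/38 = 0.026316: log2(p) = -5.247928, -p*log2(p) = 0.138103
  p = 6/38 = 0.157895: log2(p) = -2.662965, -p*log2(p) = 0.420468
  p = 8/38 = 0.210526: log2(p) = -2.247928, -p*log2(p) = 0.473248
  p = 5/38 = 0.131579: log2(p) = -2.925999, -p*log2(p) = 0.385000
  p = 15/38 = 0.394737: log2(p) = -1.341037, -p*log2(p) = 0.529357
  p = 3/38 = 0.078947: log2(p) = -3.662965, -p*log2(p) = 0.289181
H = 0.138103 + 0.420468 + 0.473248 + 0.385000 + 0.529357 + 0.289181 = 2.235357

H = 2.2354 bits/symbol


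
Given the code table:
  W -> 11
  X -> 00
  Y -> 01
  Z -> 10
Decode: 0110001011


Decoding:
01 -> Y
10 -> Z
00 -> X
10 -> Z
11 -> W


Result: YZXZW


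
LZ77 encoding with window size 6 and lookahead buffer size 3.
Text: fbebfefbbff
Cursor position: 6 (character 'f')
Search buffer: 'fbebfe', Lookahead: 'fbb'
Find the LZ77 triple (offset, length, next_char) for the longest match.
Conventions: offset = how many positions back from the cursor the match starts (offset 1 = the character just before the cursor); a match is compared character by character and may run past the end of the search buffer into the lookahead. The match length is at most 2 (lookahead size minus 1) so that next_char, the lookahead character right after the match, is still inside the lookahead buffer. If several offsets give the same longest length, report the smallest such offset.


Try each offset into the search buffer:
  offset=1 (pos 5, char 'e'): match length 0
  offset=2 (pos 4, char 'f'): match length 1
  offset=3 (pos 3, char 'b'): match length 0
  offset=4 (pos 2, char 'e'): match length 0
  offset=5 (pos 1, char 'b'): match length 0
  offset=6 (pos 0, char 'f'): match length 2
Longest match has length 2 at offset 6.
next_char = character at position 6 + 2 = 8 -> 'b'

Best match: offset=6, length=2 (matching 'fb' starting at position 0)
LZ77 triple: (6, 2, 'b')


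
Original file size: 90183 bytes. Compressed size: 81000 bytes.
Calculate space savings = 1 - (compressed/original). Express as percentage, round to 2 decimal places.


ratio = compressed/original = 81000/90183 = 0.898174
savings = 1 - ratio = 1 - 0.898174 = 0.101826
as a percentage: 0.101826 * 100 = 10.18%

Space savings = 1 - 81000/90183 = 10.18%


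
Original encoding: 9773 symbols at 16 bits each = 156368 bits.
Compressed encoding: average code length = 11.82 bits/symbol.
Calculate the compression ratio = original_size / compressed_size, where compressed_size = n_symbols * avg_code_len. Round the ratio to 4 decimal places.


original_size = n_symbols * orig_bits = 9773 * 16 = 156368 bits
compressed_size = n_symbols * avg_code_len = 9773 * 11.82 = 115516.86 bits
ratio = original_size / compressed_size = 156368 / 115516.86 = 1.3536

Compression ratio = 1.3536


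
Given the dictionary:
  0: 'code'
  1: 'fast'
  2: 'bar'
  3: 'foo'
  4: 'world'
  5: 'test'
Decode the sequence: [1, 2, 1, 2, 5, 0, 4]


Look up each index in the dictionary:
  1 -> 'fast'
  2 -> 'bar'
  1 -> 'fast'
  2 -> 'bar'
  5 -> 'test'
  0 -> 'code'
  4 -> 'world'

Decoded: "fast bar fast bar test code world"


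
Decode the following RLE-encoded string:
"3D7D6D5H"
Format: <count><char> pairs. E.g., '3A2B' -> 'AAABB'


Expanding each <count><char> pair:
  3D -> 'DDD'
  7D -> 'DDDDDDD'
  6D -> 'DDDDDD'
  5H -> 'HHHHH'

Decoded = DDDDDDDDDDDDDDDDHHHHH


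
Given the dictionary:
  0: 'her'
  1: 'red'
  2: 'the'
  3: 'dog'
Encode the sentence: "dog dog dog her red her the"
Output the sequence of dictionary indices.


Look up each word in the dictionary:
  'dog' -> 3
  'dog' -> 3
  'dog' -> 3
  'her' -> 0
  'red' -> 1
  'her' -> 0
  'the' -> 2

Encoded: [3, 3, 3, 0, 1, 0, 2]


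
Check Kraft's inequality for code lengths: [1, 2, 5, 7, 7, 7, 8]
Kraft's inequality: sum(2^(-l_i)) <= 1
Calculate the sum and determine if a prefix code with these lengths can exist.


Sum = 2^(-1) + 2^(-2) + 2^(-5) + 2^(-7) + 2^(-7) + 2^(-7) + 2^(-8)
    = 0.5 + 0.25 + 0.03125 + 0.0078125 + 0.0078125 + 0.0078125 + 0.00390625
    = 207/256 = 0.80859375
Since 0.80859375 <= 1, Kraft's inequality IS satisfied.
A prefix code with these lengths CAN exist.

Kraft sum = 0.80859375. Satisfied.


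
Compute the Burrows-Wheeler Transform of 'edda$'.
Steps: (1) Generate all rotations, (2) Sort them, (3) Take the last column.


Rotations (sorted):
  0: $edda -> last char: a
  1: a$edd -> last char: d
  2: da$ed -> last char: d
  3: dda$e -> last char: e
  4: edda$ -> last char: $


BWT = adde$


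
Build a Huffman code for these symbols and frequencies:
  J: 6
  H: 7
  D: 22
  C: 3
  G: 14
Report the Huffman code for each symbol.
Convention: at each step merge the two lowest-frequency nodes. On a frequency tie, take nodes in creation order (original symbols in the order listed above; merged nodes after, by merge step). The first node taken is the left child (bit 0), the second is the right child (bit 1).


Huffman tree construction:
Step 1: Merge C(3) + J(6) = 9
Step 2: Merge H(7) + (C+J)(9) = 16
Step 3: Merge G(14) + (H+(C+J))(16) = 30
Step 4: Merge D(22) + (G+(H+(C+J)))(30) = 52
Read each symbol's code off the tree from the root (left child = 0, right child = 1).

Codes:
  J: 1111 (length 4)
  H: 110 (length 3)
  D: 0 (length 1)
  C: 1110 (length 4)
  G: 10 (length 2)
Average code length: 107/52 = 2.0577 bits/symbol


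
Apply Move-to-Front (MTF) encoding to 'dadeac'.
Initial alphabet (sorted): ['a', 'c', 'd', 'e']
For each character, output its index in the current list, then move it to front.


MTF encoding:
'd': index 2 in ['a', 'c', 'd', 'e'] -> ['d', 'a', 'c', 'e']
'a': index 1 in ['d', 'a', 'c', 'e'] -> ['a', 'd', 'c', 'e']
'd': index 1 in ['a', 'd', 'c', 'e'] -> ['d', 'a', 'c', 'e']
'e': index 3 in ['d', 'a', 'c', 'e'] -> ['e', 'd', 'a', 'c']
'a': index 2 in ['e', 'd', 'a', 'c'] -> ['a', 'e', 'd', 'c']
'c': index 3 in ['a', 'e', 'd', 'c'] -> ['c', 'a', 'e', 'd']


Output: [2, 1, 1, 3, 2, 3]


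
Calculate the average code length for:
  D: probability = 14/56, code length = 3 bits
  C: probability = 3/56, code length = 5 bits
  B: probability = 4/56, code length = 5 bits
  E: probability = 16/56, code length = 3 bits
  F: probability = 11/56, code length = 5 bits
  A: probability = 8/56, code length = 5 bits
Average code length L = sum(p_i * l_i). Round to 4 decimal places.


Weighted contributions p_i * l_i:
  D: (14/56) * 3 = 42/56
  C: (3/56) * 5 = 15/56
  B: (4/56) * 5 = 20/56
  E: (16/56) * 3 = 48/56
  F: (11/56) * 5 = 55/56
  A: (8/56) * 5 = 40/56
Sum = (42 + 15 + 20 + 48 + 55 + 40)/56 = 220/56

L = 220/56 = 3.9286 bits/symbol


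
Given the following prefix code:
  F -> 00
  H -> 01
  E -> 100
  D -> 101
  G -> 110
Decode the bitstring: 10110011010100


Decoding step by step:
Bits 101 -> D
Bits 100 -> E
Bits 110 -> G
Bits 101 -> D
Bits 00 -> F


Decoded message: DEGDF


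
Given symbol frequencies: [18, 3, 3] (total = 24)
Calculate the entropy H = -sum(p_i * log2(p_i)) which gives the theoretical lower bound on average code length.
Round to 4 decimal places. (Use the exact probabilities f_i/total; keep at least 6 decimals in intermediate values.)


Per-symbol terms -p_i * log2(p_i) with p_i = f_i/24:
  p = 18/24 = 0.750000: log2(p) = -0.415037, -p*log2(p) = 0.311278
  p = 3/24 = 0.125000: log2(p) = -3.000000, -p*log2(p) = 0.375000
  p = 3/24 = 0.125000: log2(p) = -3.000000, -p*log2(p) = 0.375000
H = 0.311278 + 0.375000 + 0.375000 = 1.061278

H = 1.0613 bits/symbol


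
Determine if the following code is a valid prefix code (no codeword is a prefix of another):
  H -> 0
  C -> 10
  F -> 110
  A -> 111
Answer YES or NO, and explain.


Checking each pair (does one codeword prefix another?):
  H='0' vs C='10': no prefix
  H='0' vs F='110': no prefix
  H='0' vs A='111': no prefix
  C='10' vs H='0': no prefix
  C='10' vs F='110': no prefix
  C='10' vs A='111': no prefix
  F='110' vs H='0': no prefix
  F='110' vs C='10': no prefix
  F='110' vs A='111': no prefix
  A='111' vs H='0': no prefix
  A='111' vs C='10': no prefix
  A='111' vs F='110': no prefix
No violation found over all pairs.

YES -- this is a valid prefix code. No codeword is a prefix of any other codeword.


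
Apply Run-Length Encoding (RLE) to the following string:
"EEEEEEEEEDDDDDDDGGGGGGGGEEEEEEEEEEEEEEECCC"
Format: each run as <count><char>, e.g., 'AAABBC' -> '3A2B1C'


Scanning runs left to right:
  i=0: run of 'E' x 9 -> '9E'
  i=9: run of 'D' x 7 -> '7D'
  i=16: run of 'G' x 8 -> '8G'
  i=24: run of 'E' x 15 -> '15E'
  i=39: run of 'C' x 3 -> '3C'

RLE = 9E7D8G15E3C


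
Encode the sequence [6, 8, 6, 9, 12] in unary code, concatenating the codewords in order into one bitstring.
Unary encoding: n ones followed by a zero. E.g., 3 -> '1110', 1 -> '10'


Encode each number as n ones followed by a terminating 0:
  6 -> 1111110 (7 bits)
  8 -> 111111110 (9 bits)
  6 -> 1111110 (7 bits)
  9 -> 1111111110 (10 bits)
  12 -> 1111111111110 (13 bits)
Total length = 7 + 9 + 7 + 10 + 13 = 46 bits.

Unary([6, 8, 6, 9, 12]) = 1111110111111110111111011111111101111111111110 (46 bits)


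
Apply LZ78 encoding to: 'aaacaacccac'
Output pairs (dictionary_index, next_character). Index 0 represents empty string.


LZ78 encoding steps:
Dictionary: {0: ''}
Step 1: w='' (idx 0), next='a' -> output (0, 'a'), add 'a' as idx 1
Step 2: w='a' (idx 1), next='a' -> output (1, 'a'), add 'aa' as idx 2
Step 3: w='' (idx 0), next='c' -> output (0, 'c'), add 'c' as idx 3
Step 4: w='aa' (idx 2), next='c' -> output (2, 'c'), add 'aac' as idx 4
Step 5: w='c' (idx 3), next='c' -> output (3, 'c'), add 'cc' as idx 5
Step 6: w='a' (idx 1), next='c' -> output (1, 'c'), add 'ac' as idx 6


Encoded: [(0, 'a'), (1, 'a'), (0, 'c'), (2, 'c'), (3, 'c'), (1, 'c')]


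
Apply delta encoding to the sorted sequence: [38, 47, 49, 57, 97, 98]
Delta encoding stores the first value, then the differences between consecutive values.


First value: 38
Deltas:
  47 - 38 = 9
  49 - 47 = 2
  57 - 49 = 8
  97 - 57 = 40
  98 - 97 = 1


Delta encoded: [38, 9, 2, 8, 40, 1]


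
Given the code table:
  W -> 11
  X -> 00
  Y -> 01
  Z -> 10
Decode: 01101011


Decoding:
01 -> Y
10 -> Z
10 -> Z
11 -> W


Result: YZZW


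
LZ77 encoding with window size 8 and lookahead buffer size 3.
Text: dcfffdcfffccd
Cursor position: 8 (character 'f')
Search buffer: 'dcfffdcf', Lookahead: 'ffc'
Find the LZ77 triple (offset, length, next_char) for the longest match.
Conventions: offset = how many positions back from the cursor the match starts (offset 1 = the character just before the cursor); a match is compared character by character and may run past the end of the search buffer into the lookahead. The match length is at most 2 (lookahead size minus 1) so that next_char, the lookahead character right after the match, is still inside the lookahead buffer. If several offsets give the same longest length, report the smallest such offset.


Try each offset into the search buffer:
  offset=1 (pos 7, char 'f'): match length 2
  offset=2 (pos 6, char 'c'): match length 0
  offset=3 (pos 5, char 'd'): match length 0
  offset=4 (pos 4, char 'f'): match length 1
  offset=5 (pos 3, char 'f'): match length 2
  offset=6 (pos 2, char 'f'): match length 2
  offset=7 (pos 1, char 'c'): match length 0
  offset=8 (pos 0, char 'd'): match length 0
Longest match has length 2, found at offsets 1, 5, 6; take the smallest, offset 1.
next_char = character at position 8 + 2 = 10 -> 'c'

Best match: offset=1, length=2 (matching 'ff' starting at position 7)
LZ77 triple: (1, 2, 'c')


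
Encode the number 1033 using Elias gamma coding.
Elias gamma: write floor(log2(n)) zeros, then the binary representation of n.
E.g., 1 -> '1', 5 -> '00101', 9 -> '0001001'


num_bits = floor(log2(1033)) + 1 = 11
leading_zeros = num_bits - 1 = 10
binary(1033) = 10000001001

Elias gamma(1033) = '0000000000' + '10000001001' = 000000000010000001001 (21 bits)


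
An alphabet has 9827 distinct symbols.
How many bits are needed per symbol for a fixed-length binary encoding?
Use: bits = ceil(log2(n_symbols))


log2(9827) = 13.2625
Bracket: 2^13 = 8192 < 9827 <= 2^14 = 16384
So ceil(log2(9827)) = 14

bits = ceil(log2(9827)) = ceil(13.2625) = 14 bits


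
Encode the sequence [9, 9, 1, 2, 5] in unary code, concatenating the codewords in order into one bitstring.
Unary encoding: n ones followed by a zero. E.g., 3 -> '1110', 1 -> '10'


Encode each number as n ones followed by a terminating 0:
  9 -> 1111111110 (10 bits)
  9 -> 1111111110 (10 bits)
  1 -> 10 (2 bits)
  2 -> 110 (3 bits)
  5 -> 111110 (6 bits)
Total length = 10 + 10 + 2 + 3 + 6 = 31 bits.

Unary([9, 9, 1, 2, 5]) = 1111111110111111111010110111110 (31 bits)


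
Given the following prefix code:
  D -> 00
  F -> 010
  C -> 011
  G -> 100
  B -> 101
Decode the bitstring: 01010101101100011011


Decoding step by step:
Bits 010 -> F
Bits 101 -> B
Bits 011 -> C
Bits 011 -> C
Bits 00 -> D
Bits 011 -> C
Bits 011 -> C


Decoded message: FBCCDCC


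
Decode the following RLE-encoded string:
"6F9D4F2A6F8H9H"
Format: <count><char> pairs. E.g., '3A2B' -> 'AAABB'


Expanding each <count><char> pair:
  6F -> 'FFFFFF'
  9D -> 'DDDDDDDDD'
  4F -> 'FFFF'
  2A -> 'AA'
  6F -> 'FFFFFF'
  8H -> 'HHHHHHHH'
  9H -> 'HHHHHHHHH'

Decoded = FFFFFFDDDDDDDDDFFFFAAFFFFFFHHHHHHHHHHHHHHHHH


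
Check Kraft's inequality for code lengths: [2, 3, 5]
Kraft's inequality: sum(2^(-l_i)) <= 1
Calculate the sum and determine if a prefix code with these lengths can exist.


Sum = 2^(-2) + 2^(-3) + 2^(-5)
    = 0.25 + 0.125 + 0.03125
    = 13/32 = 0.40625
Since 0.40625 <= 1, Kraft's inequality IS satisfied.
A prefix code with these lengths CAN exist.

Kraft sum = 0.40625. Satisfied.


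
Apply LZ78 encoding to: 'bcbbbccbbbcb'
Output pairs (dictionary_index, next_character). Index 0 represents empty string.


LZ78 encoding steps:
Dictionary: {0: ''}
Step 1: w='' (idx 0), next='b' -> output (0, 'b'), add 'b' as idx 1
Step 2: w='' (idx 0), next='c' -> output (0, 'c'), add 'c' as idx 2
Step 3: w='b' (idx 1), next='b' -> output (1, 'b'), add 'bb' as idx 3
Step 4: w='b' (idx 1), next='c' -> output (1, 'c'), add 'bc' as idx 4
Step 5: w='c' (idx 2), next='b' -> output (2, 'b'), add 'cb' as idx 5
Step 6: w='bb' (idx 3), next='c' -> output (3, 'c'), add 'bbc' as idx 6
Step 7: w='b' (idx 1), end of input -> output (1, '')


Encoded: [(0, 'b'), (0, 'c'), (1, 'b'), (1, 'c'), (2, 'b'), (3, 'c'), (1, '')]


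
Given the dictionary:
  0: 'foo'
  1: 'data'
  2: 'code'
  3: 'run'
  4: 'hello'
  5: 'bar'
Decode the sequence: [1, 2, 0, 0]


Look up each index in the dictionary:
  1 -> 'data'
  2 -> 'code'
  0 -> 'foo'
  0 -> 'foo'

Decoded: "data code foo foo"


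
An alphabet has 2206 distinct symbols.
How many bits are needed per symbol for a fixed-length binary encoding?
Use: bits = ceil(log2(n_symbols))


log2(2206) = 11.1072
Bracket: 2^11 = 2048 < 2206 <= 2^12 = 4096
So ceil(log2(2206)) = 12

bits = ceil(log2(2206)) = ceil(11.1072) = 12 bits


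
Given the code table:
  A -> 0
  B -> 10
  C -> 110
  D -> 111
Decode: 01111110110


Decoding:
0 -> A
111 -> D
111 -> D
0 -> A
110 -> C


Result: ADDAC


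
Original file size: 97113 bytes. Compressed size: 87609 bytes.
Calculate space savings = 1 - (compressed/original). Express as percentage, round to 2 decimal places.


ratio = compressed/original = 87609/97113 = 0.902135
savings = 1 - ratio = 1 - 0.902135 = 0.097865
as a percentage: 0.097865 * 100 = 9.79%

Space savings = 1 - 87609/97113 = 9.79%


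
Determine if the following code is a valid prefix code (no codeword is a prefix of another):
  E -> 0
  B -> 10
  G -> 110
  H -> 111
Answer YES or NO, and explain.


Checking each pair (does one codeword prefix another?):
  E='0' vs B='10': no prefix
  E='0' vs G='110': no prefix
  E='0' vs H='111': no prefix
  B='10' vs E='0': no prefix
  B='10' vs G='110': no prefix
  B='10' vs H='111': no prefix
  G='110' vs E='0': no prefix
  G='110' vs B='10': no prefix
  G='110' vs H='111': no prefix
  H='111' vs E='0': no prefix
  H='111' vs B='10': no prefix
  H='111' vs G='110': no prefix
No violation found over all pairs.

YES -- this is a valid prefix code. No codeword is a prefix of any other codeword.


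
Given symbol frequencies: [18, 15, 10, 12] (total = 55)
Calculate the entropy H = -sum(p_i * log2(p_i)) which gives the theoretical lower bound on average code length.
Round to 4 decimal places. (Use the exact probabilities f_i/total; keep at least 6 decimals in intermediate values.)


Per-symbol terms -p_i * log2(p_i) with p_i = f_i/55:
  p = 18/55 = 0.327273: log2(p) = -1.611435, -p*log2(p) = 0.527379
  p = 15/55 = 0.272727: log2(p) = -1.874469, -p*log2(p) = 0.511219
  p = 10/55 = 0.181818: log2(p) = -2.459432, -p*log2(p) = 0.447169
  p = 12/55 = 0.218182: log2(p) = -2.196397, -p*log2(p) = 0.479214
H = 0.527379 + 0.511219 + 0.447169 + 0.479214 = 1.964981

H = 1.965 bits/symbol


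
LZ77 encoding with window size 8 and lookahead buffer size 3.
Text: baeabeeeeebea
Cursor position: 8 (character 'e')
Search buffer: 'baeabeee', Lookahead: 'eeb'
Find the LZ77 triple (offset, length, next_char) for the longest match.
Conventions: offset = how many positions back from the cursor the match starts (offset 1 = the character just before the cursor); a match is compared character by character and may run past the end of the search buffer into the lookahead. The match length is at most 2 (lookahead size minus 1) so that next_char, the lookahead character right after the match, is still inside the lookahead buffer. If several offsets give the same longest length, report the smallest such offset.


Try each offset into the search buffer:
  offset=1 (pos 7, char 'e'): match length 2
  offset=2 (pos 6, char 'e'): match length 2
  offset=3 (pos 5, char 'e'): match length 2
  offset=4 (pos 4, char 'b'): match length 0
  offset=5 (pos 3, char 'a'): match length 0
  offset=6 (pos 2, char 'e'): match length 1
  offset=7 (pos 1, char 'a'): match length 0
  offset=8 (pos 0, char 'b'): match length 0
Longest match has length 2, found at offsets 1, 2, 3; take the smallest, offset 1.
next_char = character at position 8 + 2 = 10 -> 'b'

Best match: offset=1, length=2 (matching 'ee' starting at position 7)
LZ77 triple: (1, 2, 'b')


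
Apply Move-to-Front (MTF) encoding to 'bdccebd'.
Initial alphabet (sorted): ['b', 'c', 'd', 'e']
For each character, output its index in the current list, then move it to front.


MTF encoding:
'b': index 0 in ['b', 'c', 'd', 'e'] -> ['b', 'c', 'd', 'e']
'd': index 2 in ['b', 'c', 'd', 'e'] -> ['d', 'b', 'c', 'e']
'c': index 2 in ['d', 'b', 'c', 'e'] -> ['c', 'd', 'b', 'e']
'c': index 0 in ['c', 'd', 'b', 'e'] -> ['c', 'd', 'b', 'e']
'e': index 3 in ['c', 'd', 'b', 'e'] -> ['e', 'c', 'd', 'b']
'b': index 3 in ['e', 'c', 'd', 'b'] -> ['b', 'e', 'c', 'd']
'd': index 3 in ['b', 'e', 'c', 'd'] -> ['d', 'b', 'e', 'c']


Output: [0, 2, 2, 0, 3, 3, 3]


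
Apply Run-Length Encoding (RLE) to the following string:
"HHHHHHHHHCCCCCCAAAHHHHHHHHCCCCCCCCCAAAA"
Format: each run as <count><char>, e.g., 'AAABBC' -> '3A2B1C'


Scanning runs left to right:
  i=0: run of 'H' x 9 -> '9H'
  i=9: run of 'C' x 6 -> '6C'
  i=15: run of 'A' x 3 -> '3A'
  i=18: run of 'H' x 8 -> '8H'
  i=26: run of 'C' x 9 -> '9C'
  i=35: run of 'A' x 4 -> '4A'

RLE = 9H6C3A8H9C4A


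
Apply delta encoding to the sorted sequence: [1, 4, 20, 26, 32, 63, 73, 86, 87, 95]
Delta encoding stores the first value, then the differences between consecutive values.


First value: 1
Deltas:
  4 - 1 = 3
  20 - 4 = 16
  26 - 20 = 6
  32 - 26 = 6
  63 - 32 = 31
  73 - 63 = 10
  86 - 73 = 13
  87 - 86 = 1
  95 - 87 = 8


Delta encoded: [1, 3, 16, 6, 6, 31, 10, 13, 1, 8]


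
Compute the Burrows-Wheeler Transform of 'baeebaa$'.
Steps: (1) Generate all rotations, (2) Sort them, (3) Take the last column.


Rotations (sorted):
  0: $baeebaa -> last char: a
  1: a$baeeba -> last char: a
  2: aa$baeeb -> last char: b
  3: aeebaa$b -> last char: b
  4: baa$baee -> last char: e
  5: baeebaa$ -> last char: $
  6: ebaa$bae -> last char: e
  7: eebaa$ba -> last char: a


BWT = aabbe$ea


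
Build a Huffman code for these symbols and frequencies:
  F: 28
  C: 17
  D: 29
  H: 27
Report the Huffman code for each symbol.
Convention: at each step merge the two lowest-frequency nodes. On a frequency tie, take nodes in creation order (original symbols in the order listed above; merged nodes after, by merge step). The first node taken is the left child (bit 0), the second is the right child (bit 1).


Huffman tree construction:
Step 1: Merge C(17) + H(27) = 44
Step 2: Merge F(28) + D(29) = 57
Step 3: Merge (C+H)(44) + (F+D)(57) = 101
Read each symbol's code off the tree from the root (left child = 0, right child = 1).

Codes:
  F: 10 (length 2)
  C: 00 (length 2)
  D: 11 (length 2)
  H: 01 (length 2)
Average code length: 202/101 = 2.0000 bits/symbol


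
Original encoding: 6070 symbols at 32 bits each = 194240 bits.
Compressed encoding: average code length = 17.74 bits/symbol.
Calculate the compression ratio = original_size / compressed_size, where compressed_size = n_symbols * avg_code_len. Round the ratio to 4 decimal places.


original_size = n_symbols * orig_bits = 6070 * 32 = 194240 bits
compressed_size = n_symbols * avg_code_len = 6070 * 17.74 = 107681.8 bits
ratio = original_size / compressed_size = 194240 / 107681.8 = 1.8038

Compression ratio = 1.8038


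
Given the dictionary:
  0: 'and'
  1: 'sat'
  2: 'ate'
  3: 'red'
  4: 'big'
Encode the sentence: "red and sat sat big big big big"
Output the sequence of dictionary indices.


Look up each word in the dictionary:
  'red' -> 3
  'and' -> 0
  'sat' -> 1
  'sat' -> 1
  'big' -> 4
  'big' -> 4
  'big' -> 4
  'big' -> 4

Encoded: [3, 0, 1, 1, 4, 4, 4, 4]


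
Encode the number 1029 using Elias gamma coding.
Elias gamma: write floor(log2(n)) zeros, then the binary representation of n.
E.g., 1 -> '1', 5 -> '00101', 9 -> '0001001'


num_bits = floor(log2(1029)) + 1 = 11
leading_zeros = num_bits - 1 = 10
binary(1029) = 10000000101

Elias gamma(1029) = '0000000000' + '10000000101' = 000000000010000000101 (21 bits)


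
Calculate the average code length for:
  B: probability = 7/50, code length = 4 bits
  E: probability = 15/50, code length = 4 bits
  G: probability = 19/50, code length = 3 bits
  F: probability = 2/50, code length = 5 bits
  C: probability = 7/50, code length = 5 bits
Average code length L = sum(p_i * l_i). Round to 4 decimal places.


Weighted contributions p_i * l_i:
  B: (7/50) * 4 = 28/50
  E: (15/50) * 4 = 60/50
  G: (19/50) * 3 = 57/50
  F: (2/50) * 5 = 10/50
  C: (7/50) * 5 = 35/50
Sum = (28 + 60 + 57 + 10 + 35)/50 = 190/50

L = 190/50 = 3.8000 bits/symbol


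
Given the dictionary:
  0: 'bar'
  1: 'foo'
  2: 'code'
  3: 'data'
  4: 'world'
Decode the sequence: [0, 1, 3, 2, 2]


Look up each index in the dictionary:
  0 -> 'bar'
  1 -> 'foo'
  3 -> 'data'
  2 -> 'code'
  2 -> 'code'

Decoded: "bar foo data code code"


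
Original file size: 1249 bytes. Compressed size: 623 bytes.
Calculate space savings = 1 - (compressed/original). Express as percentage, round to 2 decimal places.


ratio = compressed/original = 623/1249 = 0.498799
savings = 1 - ratio = 1 - 0.498799 = 0.501201
as a percentage: 0.501201 * 100 = 50.12%

Space savings = 1 - 623/1249 = 50.12%


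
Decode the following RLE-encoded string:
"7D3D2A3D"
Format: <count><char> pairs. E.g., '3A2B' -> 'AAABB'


Expanding each <count><char> pair:
  7D -> 'DDDDDDD'
  3D -> 'DDD'
  2A -> 'AA'
  3D -> 'DDD'

Decoded = DDDDDDDDDDAADDD


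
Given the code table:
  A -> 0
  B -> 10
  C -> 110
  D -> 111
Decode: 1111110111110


Decoding:
111 -> D
111 -> D
0 -> A
111 -> D
110 -> C


Result: DDADC


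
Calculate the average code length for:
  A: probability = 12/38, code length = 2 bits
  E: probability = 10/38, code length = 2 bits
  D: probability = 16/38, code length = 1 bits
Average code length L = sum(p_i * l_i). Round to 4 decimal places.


Weighted contributions p_i * l_i:
  A: (12/38) * 2 = 24/38
  E: (10/38) * 2 = 20/38
  D: (16/38) * 1 = 16/38
Sum = (24 + 20 + 16)/38 = 60/38

L = 60/38 = 1.5789 bits/symbol


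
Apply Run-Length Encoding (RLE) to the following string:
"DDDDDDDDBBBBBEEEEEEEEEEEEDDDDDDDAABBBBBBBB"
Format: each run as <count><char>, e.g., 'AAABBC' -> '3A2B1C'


Scanning runs left to right:
  i=0: run of 'D' x 8 -> '8D'
  i=8: run of 'B' x 5 -> '5B'
  i=13: run of 'E' x 12 -> '12E'
  i=25: run of 'D' x 7 -> '7D'
  i=32: run of 'A' x 2 -> '2A'
  i=34: run of 'B' x 8 -> '8B'

RLE = 8D5B12E7D2A8B


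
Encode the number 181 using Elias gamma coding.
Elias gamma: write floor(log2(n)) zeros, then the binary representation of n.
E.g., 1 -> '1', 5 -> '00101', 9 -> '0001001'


num_bits = floor(log2(181)) + 1 = 8
leading_zeros = num_bits - 1 = 7
binary(181) = 10110101

Elias gamma(181) = '0000000' + '10110101' = 000000010110101 (15 bits)


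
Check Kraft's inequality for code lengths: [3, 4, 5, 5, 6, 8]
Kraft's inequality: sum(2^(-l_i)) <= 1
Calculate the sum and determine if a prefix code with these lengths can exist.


Sum = 2^(-3) + 2^(-4) + 2^(-5) + 2^(-5) + 2^(-6) + 2^(-8)
    = 0.125 + 0.0625 + 0.03125 + 0.03125 + 0.015625 + 0.00390625
    = 69/256 = 0.26953125
Since 0.26953125 <= 1, Kraft's inequality IS satisfied.
A prefix code with these lengths CAN exist.

Kraft sum = 0.26953125. Satisfied.


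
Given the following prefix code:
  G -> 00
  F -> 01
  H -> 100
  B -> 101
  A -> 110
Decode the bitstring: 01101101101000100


Decoding step by step:
Bits 01 -> F
Bits 101 -> B
Bits 101 -> B
Bits 101 -> B
Bits 00 -> G
Bits 01 -> F
Bits 00 -> G


Decoded message: FBBBGFG


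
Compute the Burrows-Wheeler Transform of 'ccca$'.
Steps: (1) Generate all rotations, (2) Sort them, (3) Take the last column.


Rotations (sorted):
  0: $ccca -> last char: a
  1: a$ccc -> last char: c
  2: ca$cc -> last char: c
  3: cca$c -> last char: c
  4: ccca$ -> last char: $


BWT = accc$


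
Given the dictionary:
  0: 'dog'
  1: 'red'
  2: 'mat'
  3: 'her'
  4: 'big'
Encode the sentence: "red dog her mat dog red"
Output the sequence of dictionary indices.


Look up each word in the dictionary:
  'red' -> 1
  'dog' -> 0
  'her' -> 3
  'mat' -> 2
  'dog' -> 0
  'red' -> 1

Encoded: [1, 0, 3, 2, 0, 1]


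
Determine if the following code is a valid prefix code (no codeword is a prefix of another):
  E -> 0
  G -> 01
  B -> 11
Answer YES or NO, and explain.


Checking each pair (does one codeword prefix another?):
  E='0' vs G='01': prefix -- VIOLATION

NO -- this is NOT a valid prefix code. E (0) is a prefix of G (01).


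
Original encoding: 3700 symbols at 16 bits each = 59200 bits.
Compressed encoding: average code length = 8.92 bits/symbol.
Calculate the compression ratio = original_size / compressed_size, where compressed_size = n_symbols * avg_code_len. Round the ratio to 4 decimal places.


original_size = n_symbols * orig_bits = 3700 * 16 = 59200 bits
compressed_size = n_symbols * avg_code_len = 3700 * 8.92 = 33004.0 bits
ratio = original_size / compressed_size = 59200 / 33004.0 = 1.7937

Compression ratio = 1.7937


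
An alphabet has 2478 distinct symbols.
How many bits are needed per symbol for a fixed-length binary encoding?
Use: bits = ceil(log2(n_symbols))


log2(2478) = 11.275
Bracket: 2^11 = 2048 < 2478 <= 2^12 = 4096
So ceil(log2(2478)) = 12

bits = ceil(log2(2478)) = ceil(11.275) = 12 bits


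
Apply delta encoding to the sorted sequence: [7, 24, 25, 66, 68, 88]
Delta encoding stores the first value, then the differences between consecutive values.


First value: 7
Deltas:
  24 - 7 = 17
  25 - 24 = 1
  66 - 25 = 41
  68 - 66 = 2
  88 - 68 = 20


Delta encoded: [7, 17, 1, 41, 2, 20]


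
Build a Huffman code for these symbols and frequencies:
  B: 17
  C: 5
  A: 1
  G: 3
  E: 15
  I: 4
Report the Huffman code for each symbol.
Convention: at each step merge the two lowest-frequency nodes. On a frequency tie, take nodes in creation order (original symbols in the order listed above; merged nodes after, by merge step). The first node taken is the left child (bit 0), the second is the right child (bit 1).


Huffman tree construction:
Step 1: Merge A(1) + G(3) = 4
Step 2: Merge I(4) + (A+G)(4) = 8
Step 3: Merge C(5) + (I+(A+G))(8) = 13
Step 4: Merge (C+(I+(A+G)))(13) + E(15) = 28
Step 5: Merge B(17) + ((C+(I+(A+G)))+E)(28) = 45
Read each symbol's code off the tree from the root (left child = 0, right child = 1).

Codes:
  B: 0 (length 1)
  C: 100 (length 3)
  A: 10110 (length 5)
  G: 10111 (length 5)
  E: 11 (length 2)
  I: 1010 (length 4)
Average code length: 98/45 = 2.1778 bits/symbol


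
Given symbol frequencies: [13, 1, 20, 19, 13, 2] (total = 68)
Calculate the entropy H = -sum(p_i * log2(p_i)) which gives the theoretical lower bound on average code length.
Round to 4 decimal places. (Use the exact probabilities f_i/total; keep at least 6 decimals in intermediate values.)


Per-symbol terms -p_i * log2(p_i) with p_i = f_i/68:
  p = 13/68 = 0.191176: log2(p) = -2.387023, -p*log2(p) = 0.456343
  p = 1/68 = 0.014706: log2(p) = -6.087463, -p*log2(p) = 0.089522
  p = 20/68 = 0.294118: log2(p) = -1.765535, -p*log2(p) = 0.519275
  p = 19/68 = 0.279412: log2(p) = -1.839535, -p*log2(p) = 0.513988
  p = 13/68 = 0.191176: log2(p) = -2.387023, -p*log2(p) = 0.456343
  p = 2/68 = 0.029412: log2(p) = -5.087463, -p*log2(p) = 0.149631
H = 0.456343 + 0.089522 + 0.519275 + 0.513988 + 0.456343 + 0.149631 = 2.185102

H = 2.1851 bits/symbol


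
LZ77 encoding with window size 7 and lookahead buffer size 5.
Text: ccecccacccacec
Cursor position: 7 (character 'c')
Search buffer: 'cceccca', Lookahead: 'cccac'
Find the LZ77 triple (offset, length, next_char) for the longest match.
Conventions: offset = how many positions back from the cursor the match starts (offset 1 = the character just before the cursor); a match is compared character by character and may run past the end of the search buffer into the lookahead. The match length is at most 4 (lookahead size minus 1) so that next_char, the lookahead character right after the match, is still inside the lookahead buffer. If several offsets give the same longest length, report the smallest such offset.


Try each offset into the search buffer:
  offset=1 (pos 6, char 'a'): match length 0
  offset=2 (pos 5, char 'c'): match length 1
  offset=3 (pos 4, char 'c'): match length 2
  offset=4 (pos 3, char 'c'): match length 4
  offset=5 (pos 2, char 'e'): match length 0
  offset=6 (pos 1, char 'c'): match length 1
  offset=7 (pos 0, char 'c'): match length 2
Longest match has length 4 at offset 4.
next_char = character at position 7 + 4 = 11 -> 'c'

Best match: offset=4, length=4 (matching 'ccca' starting at position 3)
LZ77 triple: (4, 4, 'c')


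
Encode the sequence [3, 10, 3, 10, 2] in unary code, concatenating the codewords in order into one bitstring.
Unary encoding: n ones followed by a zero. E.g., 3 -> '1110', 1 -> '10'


Encode each number as n ones followed by a terminating 0:
  3 -> 1110 (4 bits)
  10 -> 11111111110 (11 bits)
  3 -> 1110 (4 bits)
  10 -> 11111111110 (11 bits)
  2 -> 110 (3 bits)
Total length = 4 + 11 + 4 + 11 + 3 = 33 bits.

Unary([3, 10, 3, 10, 2]) = 111011111111110111011111111110110 (33 bits)


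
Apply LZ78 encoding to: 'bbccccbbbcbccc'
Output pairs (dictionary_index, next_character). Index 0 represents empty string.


LZ78 encoding steps:
Dictionary: {0: ''}
Step 1: w='' (idx 0), next='b' -> output (0, 'b'), add 'b' as idx 1
Step 2: w='b' (idx 1), next='c' -> output (1, 'c'), add 'bc' as idx 2
Step 3: w='' (idx 0), next='c' -> output (0, 'c'), add 'c' as idx 3
Step 4: w='c' (idx 3), next='c' -> output (3, 'c'), add 'cc' as idx 4
Step 5: w='b' (idx 1), next='b' -> output (1, 'b'), add 'bb' as idx 5
Step 6: w='bc' (idx 2), next='b' -> output (2, 'b'), add 'bcb' as idx 6
Step 7: w='cc' (idx 4), next='c' -> output (4, 'c'), add 'ccc' as idx 7


Encoded: [(0, 'b'), (1, 'c'), (0, 'c'), (3, 'c'), (1, 'b'), (2, 'b'), (4, 'c')]


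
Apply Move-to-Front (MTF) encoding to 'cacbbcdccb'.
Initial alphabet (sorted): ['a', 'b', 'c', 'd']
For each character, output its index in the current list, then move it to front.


MTF encoding:
'c': index 2 in ['a', 'b', 'c', 'd'] -> ['c', 'a', 'b', 'd']
'a': index 1 in ['c', 'a', 'b', 'd'] -> ['a', 'c', 'b', 'd']
'c': index 1 in ['a', 'c', 'b', 'd'] -> ['c', 'a', 'b', 'd']
'b': index 2 in ['c', 'a', 'b', 'd'] -> ['b', 'c', 'a', 'd']
'b': index 0 in ['b', 'c', 'a', 'd'] -> ['b', 'c', 'a', 'd']
'c': index 1 in ['b', 'c', 'a', 'd'] -> ['c', 'b', 'a', 'd']
'd': index 3 in ['c', 'b', 'a', 'd'] -> ['d', 'c', 'b', 'a']
'c': index 1 in ['d', 'c', 'b', 'a'] -> ['c', 'd', 'b', 'a']
'c': index 0 in ['c', 'd', 'b', 'a'] -> ['c', 'd', 'b', 'a']
'b': index 2 in ['c', 'd', 'b', 'a'] -> ['b', 'c', 'd', 'a']


Output: [2, 1, 1, 2, 0, 1, 3, 1, 0, 2]
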